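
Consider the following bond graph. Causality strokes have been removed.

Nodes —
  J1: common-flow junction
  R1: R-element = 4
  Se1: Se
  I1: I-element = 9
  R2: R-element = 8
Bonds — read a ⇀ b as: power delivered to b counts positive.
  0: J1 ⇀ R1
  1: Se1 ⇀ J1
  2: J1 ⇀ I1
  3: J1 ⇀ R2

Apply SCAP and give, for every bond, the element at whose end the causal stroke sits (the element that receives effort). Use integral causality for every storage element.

bond 1 stroke→J1  (Se1: effort source, stroke at far end)
bond 2 stroke→I1  (prefer integral on I1)
bond 0 stroke→J1  (J1: bond 2 brought flow, rest push out)
bond 3 stroke→J1  (J1 flow already set via bond 2)

bond 0 stroke→J1
bond 1 stroke→J1
bond 2 stroke→I1
bond 3 stroke→J1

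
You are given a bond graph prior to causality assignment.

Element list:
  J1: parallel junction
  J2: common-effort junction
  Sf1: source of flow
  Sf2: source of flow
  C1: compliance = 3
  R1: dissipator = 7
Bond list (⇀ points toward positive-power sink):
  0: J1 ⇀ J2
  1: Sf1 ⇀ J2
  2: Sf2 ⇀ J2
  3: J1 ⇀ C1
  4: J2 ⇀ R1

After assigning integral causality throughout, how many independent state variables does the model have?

bond 1 stroke→Sf1  (Sf1 fixes flow; stroke at Sf1)
bond 2 stroke→Sf2  (source Sf2 imposes f)
bond 3 stroke→J1  (C1 outputs effort q/C1)
bond 0 stroke→J2  (common-e at J1 fixed by 3)
bond 4 stroke→R1  (0-jn J2 has e-setter on 0)

1  (C1 all integral)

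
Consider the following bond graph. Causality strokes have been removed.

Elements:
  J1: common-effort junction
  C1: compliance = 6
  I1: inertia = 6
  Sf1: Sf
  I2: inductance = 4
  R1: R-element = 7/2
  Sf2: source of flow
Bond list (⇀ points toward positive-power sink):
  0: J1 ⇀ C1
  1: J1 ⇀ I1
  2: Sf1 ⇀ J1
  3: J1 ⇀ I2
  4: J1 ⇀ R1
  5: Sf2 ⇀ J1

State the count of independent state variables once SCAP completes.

3  (C1, I1, I2 all integral)

β2 →Sf1  (Sf1 fixes flow; stroke at Sf1)
β5 →Sf2  (Sf2 fixes flow; stroke at Sf2)
β0 →J1  (prefer integral on C1)
β1 →I1  (0-jn J1 has e-setter on 0)
β3 →I2  (0-jn J1 has e-setter on 0)
β4 →R1  (J1 effort already set via bond 0)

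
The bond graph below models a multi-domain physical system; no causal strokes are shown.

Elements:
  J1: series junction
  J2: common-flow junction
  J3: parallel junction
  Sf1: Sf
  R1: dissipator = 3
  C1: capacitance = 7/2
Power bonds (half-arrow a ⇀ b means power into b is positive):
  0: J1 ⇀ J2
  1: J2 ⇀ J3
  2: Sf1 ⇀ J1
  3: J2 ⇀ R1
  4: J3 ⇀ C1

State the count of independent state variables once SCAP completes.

#2 |Sf1  (Sf1 fixes flow; stroke at Sf1)
#0 |J1  (1-jn J1 has f-setter on 2)
#1 |J2  (J2 flow already set via bond 0)
#3 |J2  (common-f at J2 fixed by 0)
#4 |J3  (J3: last free bond brings effort in)

1  (C1 all integral)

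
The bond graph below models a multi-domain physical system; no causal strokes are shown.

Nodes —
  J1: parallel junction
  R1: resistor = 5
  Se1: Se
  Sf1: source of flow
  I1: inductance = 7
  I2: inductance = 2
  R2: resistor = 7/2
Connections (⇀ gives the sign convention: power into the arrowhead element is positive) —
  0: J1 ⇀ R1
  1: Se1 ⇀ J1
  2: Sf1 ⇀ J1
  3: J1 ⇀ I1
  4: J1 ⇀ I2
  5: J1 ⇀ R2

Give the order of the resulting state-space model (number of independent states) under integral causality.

2  (I1, I2 all integral)

b1 stroke at J1  (Se1 (Se) sets effort on bond)
b2 stroke at Sf1  (Sf1 (Sf) sets flow on bond)
b0 stroke at R1  (J1: bond 1 brought effort, rest push out)
b3 stroke at I1  (J1: bond 1 brought effort, rest push out)
b4 stroke at I2  (common-e at J1 fixed by 1)
b5 stroke at R2  (J1: bond 1 brought effort, rest push out)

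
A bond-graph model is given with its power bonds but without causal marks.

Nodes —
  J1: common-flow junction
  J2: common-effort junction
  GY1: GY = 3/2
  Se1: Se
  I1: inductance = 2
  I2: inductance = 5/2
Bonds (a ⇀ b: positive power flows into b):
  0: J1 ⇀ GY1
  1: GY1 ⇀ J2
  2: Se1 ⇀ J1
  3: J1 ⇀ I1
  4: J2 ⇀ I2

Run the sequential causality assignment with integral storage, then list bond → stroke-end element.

b0 stroke→J1
b1 stroke→J2
b2 stroke→J1
b3 stroke→I1
b4 stroke→I2

β2 stroke→J1  (source Se1 imposes e)
β3 stroke→I1  (I1: I, integral causality)
β0 stroke→J1  (J1: bond 3 brought flow, rest push out)
β1 stroke→J2  (GY GY1: same side as bond 0)
β4 stroke→I2  (common-e at J2 fixed by 1)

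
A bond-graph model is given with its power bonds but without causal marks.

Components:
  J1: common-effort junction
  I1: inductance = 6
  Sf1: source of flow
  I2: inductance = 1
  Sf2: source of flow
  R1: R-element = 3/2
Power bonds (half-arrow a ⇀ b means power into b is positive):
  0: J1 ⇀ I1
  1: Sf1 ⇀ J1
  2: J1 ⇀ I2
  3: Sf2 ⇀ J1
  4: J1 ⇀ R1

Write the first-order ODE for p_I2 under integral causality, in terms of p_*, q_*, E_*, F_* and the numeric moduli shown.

dp_I2/dt = 3*F_Sf1/2 + 3*F_Sf2/2 - p_I1/4 - 3*p_I2/2

#1 →Sf1  (source Sf1 imposes f)
#3 →Sf2  (Sf2: flow source, stroke at near end)
#0 →I1  (prefer integral on I1)
#2 →I2  (prefer integral on I2)
#4 →J1  (J1 needs exactly one e-in)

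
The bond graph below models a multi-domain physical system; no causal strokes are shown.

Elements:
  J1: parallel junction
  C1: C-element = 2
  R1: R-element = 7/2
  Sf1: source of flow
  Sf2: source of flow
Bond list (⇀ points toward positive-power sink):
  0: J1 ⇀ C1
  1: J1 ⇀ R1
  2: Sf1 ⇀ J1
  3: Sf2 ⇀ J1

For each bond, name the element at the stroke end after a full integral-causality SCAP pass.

β2 stroke at Sf1  (source Sf1 imposes f)
β3 stroke at Sf2  (Sf2 (Sf) sets flow on bond)
β0 stroke at J1  (prefer integral on C1)
β1 stroke at R1  (J1: bond 0 brought effort, rest push out)

b0 stroke at J1
b1 stroke at R1
b2 stroke at Sf1
b3 stroke at Sf2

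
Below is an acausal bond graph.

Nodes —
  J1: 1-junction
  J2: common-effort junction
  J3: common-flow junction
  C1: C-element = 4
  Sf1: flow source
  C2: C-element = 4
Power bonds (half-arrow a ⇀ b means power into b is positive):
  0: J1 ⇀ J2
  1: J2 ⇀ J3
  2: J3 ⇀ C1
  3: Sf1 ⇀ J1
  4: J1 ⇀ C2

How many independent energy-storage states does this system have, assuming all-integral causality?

#3 →Sf1  (Sf1: flow source, stroke at near end)
#0 →J1  (J1: bond 3 brought flow, rest push out)
#4 →J1  (J1: bond 3 brought flow, rest push out)
#1 →J2  (closing 0-jn rule on J2)
#2 →J3  (common-f at J3 fixed by 1)

2  (C1, C2 all integral)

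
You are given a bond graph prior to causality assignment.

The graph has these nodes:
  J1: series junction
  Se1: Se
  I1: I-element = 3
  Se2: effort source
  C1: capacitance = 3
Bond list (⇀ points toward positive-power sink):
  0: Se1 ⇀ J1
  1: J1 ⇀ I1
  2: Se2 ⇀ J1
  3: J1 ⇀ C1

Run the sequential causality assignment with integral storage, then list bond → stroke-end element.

β0 |J1
β1 |I1
β2 |J1
β3 |J1

#0 stroke→J1  (Se1: effort source, stroke at far end)
#2 stroke→J1  (Se2: effort source, stroke at far end)
#1 stroke→I1  (I1 outputs flow p/I1)
#3 stroke→J1  (J1 flow already set via bond 1)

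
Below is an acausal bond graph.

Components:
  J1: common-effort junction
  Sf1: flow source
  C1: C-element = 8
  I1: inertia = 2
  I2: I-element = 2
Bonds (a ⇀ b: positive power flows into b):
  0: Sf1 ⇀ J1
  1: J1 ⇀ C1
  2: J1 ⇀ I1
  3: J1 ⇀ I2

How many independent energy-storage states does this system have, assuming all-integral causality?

3  (C1, I1, I2 all integral)

b0 →Sf1  (source Sf1 imposes f)
b1 →J1  (C1 outputs effort q/C1)
b2 →I1  (common-e at J1 fixed by 1)
b3 →I2  (0-jn J1 has e-setter on 1)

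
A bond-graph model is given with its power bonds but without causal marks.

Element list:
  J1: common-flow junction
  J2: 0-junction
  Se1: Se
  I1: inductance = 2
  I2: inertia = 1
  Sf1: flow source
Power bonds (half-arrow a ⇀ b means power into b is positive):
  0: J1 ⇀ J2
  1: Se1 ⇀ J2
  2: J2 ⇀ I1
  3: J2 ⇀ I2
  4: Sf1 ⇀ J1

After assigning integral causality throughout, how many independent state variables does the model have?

2  (I1, I2 all integral)

bond 1 stroke→J2  (source Se1 imposes e)
bond 4 stroke→Sf1  (Sf1 (Sf) sets flow on bond)
bond 0 stroke→J1  (J1 flow already set via bond 4)
bond 2 stroke→I1  (J2 effort already set via bond 1)
bond 3 stroke→I2  (common-e at J2 fixed by 1)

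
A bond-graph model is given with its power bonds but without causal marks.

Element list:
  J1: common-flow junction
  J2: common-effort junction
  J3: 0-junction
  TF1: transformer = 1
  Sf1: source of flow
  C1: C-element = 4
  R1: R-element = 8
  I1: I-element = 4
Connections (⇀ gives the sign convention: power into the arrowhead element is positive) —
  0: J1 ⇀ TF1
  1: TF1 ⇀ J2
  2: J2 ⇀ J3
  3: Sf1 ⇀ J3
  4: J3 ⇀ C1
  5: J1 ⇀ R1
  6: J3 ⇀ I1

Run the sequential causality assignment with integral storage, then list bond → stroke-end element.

bond 3 stroke→Sf1  (Sf1: flow source, stroke at near end)
bond 4 stroke→J3  (prefer integral on C1)
bond 2 stroke→J2  (common-e at J3 fixed by 4)
bond 6 stroke→I1  (J3 effort already set via bond 4)
bond 1 stroke→TF1  (J2 effort already set via bond 2)
bond 0 stroke→J1  (through TF1, causality passes straight; one stroke at TF1)
bond 5 stroke→R1  (only one flow-in slot at J1)

b0 stroke at J1
b1 stroke at TF1
b2 stroke at J2
b3 stroke at Sf1
b4 stroke at J3
b5 stroke at R1
b6 stroke at I1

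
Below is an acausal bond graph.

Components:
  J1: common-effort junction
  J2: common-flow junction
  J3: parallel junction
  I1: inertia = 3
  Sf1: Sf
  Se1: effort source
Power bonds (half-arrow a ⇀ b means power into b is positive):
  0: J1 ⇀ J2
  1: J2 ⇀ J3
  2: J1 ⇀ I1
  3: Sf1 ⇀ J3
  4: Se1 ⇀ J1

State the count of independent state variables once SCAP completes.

1  (I1 all integral)

β3 →Sf1  (Sf1 (Sf) sets flow on bond)
β4 →J1  (Se1 (Se) sets effort on bond)
β0 →J2  (common-e at J1 fixed by 4)
β2 →I1  (0-jn J1 has e-setter on 4)
β1 →J3  (closing 1-jn rule on J2)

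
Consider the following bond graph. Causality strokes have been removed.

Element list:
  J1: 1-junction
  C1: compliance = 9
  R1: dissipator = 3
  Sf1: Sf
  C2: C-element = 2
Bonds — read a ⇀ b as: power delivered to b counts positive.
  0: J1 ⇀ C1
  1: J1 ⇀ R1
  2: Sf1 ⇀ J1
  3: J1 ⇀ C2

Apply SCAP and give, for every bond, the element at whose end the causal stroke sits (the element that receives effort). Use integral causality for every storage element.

β0 stroke→J1
β1 stroke→J1
β2 stroke→Sf1
β3 stroke→J1

bond 2 stroke→Sf1  (Sf1 (Sf) sets flow on bond)
bond 0 stroke→J1  (1-jn J1 has f-setter on 2)
bond 1 stroke→J1  (common-f at J1 fixed by 2)
bond 3 stroke→J1  (J1 flow already set via bond 2)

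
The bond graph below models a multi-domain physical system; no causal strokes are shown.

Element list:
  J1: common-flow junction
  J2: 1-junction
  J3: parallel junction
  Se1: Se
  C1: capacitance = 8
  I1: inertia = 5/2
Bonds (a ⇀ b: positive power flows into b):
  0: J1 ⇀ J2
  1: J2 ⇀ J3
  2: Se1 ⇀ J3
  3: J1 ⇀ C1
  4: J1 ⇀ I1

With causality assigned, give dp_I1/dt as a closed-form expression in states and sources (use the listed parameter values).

dp_I1/dt = -E_Se1 - q_C1/8

β2 stroke at J3  (Se1: effort source, stroke at far end)
β1 stroke at J2  (common-e at J3 fixed by 2)
β0 stroke at J1  (only one flow-in slot at J2)
β3 stroke at J1  (C1 outputs effort q/C1)
β4 stroke at I1  (closing 1-jn rule on J1)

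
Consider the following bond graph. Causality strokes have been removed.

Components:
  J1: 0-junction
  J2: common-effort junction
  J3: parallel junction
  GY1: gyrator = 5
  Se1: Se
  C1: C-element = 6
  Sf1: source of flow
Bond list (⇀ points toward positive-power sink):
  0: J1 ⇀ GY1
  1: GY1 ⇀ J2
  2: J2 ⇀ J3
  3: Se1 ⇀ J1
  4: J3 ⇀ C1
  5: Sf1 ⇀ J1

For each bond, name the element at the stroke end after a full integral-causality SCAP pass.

#0 stroke→GY1
#1 stroke→GY1
#2 stroke→J2
#3 stroke→J1
#4 stroke→J3
#5 stroke→Sf1

b3 stroke→J1  (Se1 fixes effort; stroke away)
b5 stroke→Sf1  (Sf1: flow source, stroke at near end)
b0 stroke→GY1  (0-jn J1 has e-setter on 3)
b1 stroke→GY1  (through GY1, causality inverts; strokes same side of GY1)
b2 stroke→J2  (J2 needs exactly one e-in)
b4 stroke→J3  (closing 0-jn rule on J3)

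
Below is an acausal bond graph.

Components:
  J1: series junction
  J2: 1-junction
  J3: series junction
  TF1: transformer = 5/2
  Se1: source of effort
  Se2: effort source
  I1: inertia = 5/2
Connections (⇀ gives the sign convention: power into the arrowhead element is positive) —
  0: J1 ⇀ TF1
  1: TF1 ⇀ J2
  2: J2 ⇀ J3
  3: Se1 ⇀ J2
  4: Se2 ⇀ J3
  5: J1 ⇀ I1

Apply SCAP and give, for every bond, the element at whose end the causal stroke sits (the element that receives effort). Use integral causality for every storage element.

b3 →J2  (Se1 (Se) sets effort on bond)
b4 →J3  (Se2 fixes effort; stroke away)
b2 →J2  (J3: last free bond brings flow in)
b1 →TF1  (J2: last free bond brings flow in)
b0 →J1  (through TF1, causality passes straight; one stroke at TF1)
b5 →I1  (J1 needs exactly one f-in)

β0 →J1
β1 →TF1
β2 →J2
β3 →J2
β4 →J3
β5 →I1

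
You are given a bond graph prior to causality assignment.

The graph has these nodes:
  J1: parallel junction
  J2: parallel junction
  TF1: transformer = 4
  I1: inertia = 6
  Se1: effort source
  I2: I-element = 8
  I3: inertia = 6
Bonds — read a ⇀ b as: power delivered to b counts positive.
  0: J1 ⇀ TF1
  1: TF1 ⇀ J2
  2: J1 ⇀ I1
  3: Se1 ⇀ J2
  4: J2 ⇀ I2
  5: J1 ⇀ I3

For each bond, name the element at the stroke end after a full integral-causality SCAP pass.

b3 stroke at J2  (Se1 (Se) sets effort on bond)
b1 stroke at TF1  (common-e at J2 fixed by 3)
b4 stroke at I2  (0-jn J2 has e-setter on 3)
b0 stroke at J1  (through TF1, causality passes straight; one stroke at TF1)
b2 stroke at I1  (J1 effort already set via bond 0)
b5 stroke at I3  (common-e at J1 fixed by 0)

#0 stroke at J1
#1 stroke at TF1
#2 stroke at I1
#3 stroke at J2
#4 stroke at I2
#5 stroke at I3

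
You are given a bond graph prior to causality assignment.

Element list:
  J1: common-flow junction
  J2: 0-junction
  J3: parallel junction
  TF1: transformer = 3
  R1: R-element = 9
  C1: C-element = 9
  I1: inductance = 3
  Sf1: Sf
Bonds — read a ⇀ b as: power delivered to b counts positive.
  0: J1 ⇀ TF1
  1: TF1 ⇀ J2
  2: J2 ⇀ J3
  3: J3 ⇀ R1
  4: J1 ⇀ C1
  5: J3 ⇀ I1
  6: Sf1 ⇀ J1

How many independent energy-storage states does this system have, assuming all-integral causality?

#6 |Sf1  (Sf1 (Sf) sets flow on bond)
#0 |J1  (common-f at J1 fixed by 6)
#4 |J1  (J1 flow already set via bond 6)
#1 |TF1  (through TF1, causality passes straight; one stroke at TF1)
#2 |J2  (only one effort-in slot at J2)
#5 |I1  (I1 outputs flow p/I1)
#3 |J3  (J3 needs exactly one e-in)

2  (C1, I1 all integral)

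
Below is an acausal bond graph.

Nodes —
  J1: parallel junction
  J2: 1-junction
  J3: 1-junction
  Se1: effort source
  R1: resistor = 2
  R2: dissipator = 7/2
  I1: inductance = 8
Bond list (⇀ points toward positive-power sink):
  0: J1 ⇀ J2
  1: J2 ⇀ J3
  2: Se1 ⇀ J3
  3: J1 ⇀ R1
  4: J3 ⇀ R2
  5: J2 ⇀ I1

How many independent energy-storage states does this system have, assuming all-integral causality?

β2 |J3  (Se1 (Se) sets effort on bond)
β5 |I1  (I1: I, integral causality)
β0 |J2  (J2: bond 5 brought flow, rest push out)
β1 |J2  (common-f at J2 fixed by 5)
β4 |J3  (J3: bond 1 brought flow, rest push out)
β3 |J1  (closing 0-jn rule on J1)

1  (I1 all integral)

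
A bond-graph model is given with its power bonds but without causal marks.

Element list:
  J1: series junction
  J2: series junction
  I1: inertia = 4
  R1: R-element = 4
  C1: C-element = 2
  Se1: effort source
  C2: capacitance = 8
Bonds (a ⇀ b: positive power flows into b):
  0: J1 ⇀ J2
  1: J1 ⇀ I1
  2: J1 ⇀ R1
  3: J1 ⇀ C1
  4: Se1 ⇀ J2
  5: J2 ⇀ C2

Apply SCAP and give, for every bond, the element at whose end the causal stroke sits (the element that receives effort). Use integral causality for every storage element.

#4 stroke at J2  (Se1: effort source, stroke at far end)
#1 stroke at I1  (prefer integral on I1)
#0 stroke at J1  (J1: bond 1 brought flow, rest push out)
#2 stroke at J1  (J1 flow already set via bond 1)
#3 stroke at J1  (J1 flow already set via bond 1)
#5 stroke at J2  (J2: bond 0 brought flow, rest push out)

b0 →J1
b1 →I1
b2 →J1
b3 →J1
b4 →J2
b5 →J2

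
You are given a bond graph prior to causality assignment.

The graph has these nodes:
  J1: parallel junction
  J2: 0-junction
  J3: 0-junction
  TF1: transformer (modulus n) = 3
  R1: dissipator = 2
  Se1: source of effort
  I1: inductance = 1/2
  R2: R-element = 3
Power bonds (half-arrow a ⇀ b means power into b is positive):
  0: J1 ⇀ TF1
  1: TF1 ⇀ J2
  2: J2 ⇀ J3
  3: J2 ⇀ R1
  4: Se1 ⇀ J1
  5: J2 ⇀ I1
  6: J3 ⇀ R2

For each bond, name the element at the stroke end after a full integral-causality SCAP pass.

#4 |J1  (Se1 (Se) sets effort on bond)
#0 |TF1  (J1 effort already set via bond 4)
#1 |J2  (TF TF1: opposite of bond 0)
#2 |J3  (J2: bond 1 brought effort, rest push out)
#3 |R1  (J2: bond 1 brought effort, rest push out)
#5 |I1  (common-e at J2 fixed by 1)
#6 |R2  (0-jn J3 has e-setter on 2)

#0 stroke at TF1
#1 stroke at J2
#2 stroke at J3
#3 stroke at R1
#4 stroke at J1
#5 stroke at I1
#6 stroke at R2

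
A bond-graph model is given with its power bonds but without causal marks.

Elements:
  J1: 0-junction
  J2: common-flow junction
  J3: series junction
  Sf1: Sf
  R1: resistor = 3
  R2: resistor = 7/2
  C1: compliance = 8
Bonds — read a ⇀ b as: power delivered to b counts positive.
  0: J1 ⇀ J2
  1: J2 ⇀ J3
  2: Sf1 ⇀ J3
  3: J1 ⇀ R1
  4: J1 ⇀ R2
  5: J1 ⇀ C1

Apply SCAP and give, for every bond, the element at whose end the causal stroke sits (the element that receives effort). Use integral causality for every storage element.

b0 stroke→J2
b1 stroke→J3
b2 stroke→Sf1
b3 stroke→R1
b4 stroke→R2
b5 stroke→J1

β2 stroke→Sf1  (Sf1 (Sf) sets flow on bond)
β1 stroke→J3  (J3 flow already set via bond 2)
β0 stroke→J2  (1-jn J2 has f-setter on 1)
β5 stroke→J1  (C1: C, integral causality)
β3 stroke→R1  (J1 effort already set via bond 5)
β4 stroke→R2  (J1 effort already set via bond 5)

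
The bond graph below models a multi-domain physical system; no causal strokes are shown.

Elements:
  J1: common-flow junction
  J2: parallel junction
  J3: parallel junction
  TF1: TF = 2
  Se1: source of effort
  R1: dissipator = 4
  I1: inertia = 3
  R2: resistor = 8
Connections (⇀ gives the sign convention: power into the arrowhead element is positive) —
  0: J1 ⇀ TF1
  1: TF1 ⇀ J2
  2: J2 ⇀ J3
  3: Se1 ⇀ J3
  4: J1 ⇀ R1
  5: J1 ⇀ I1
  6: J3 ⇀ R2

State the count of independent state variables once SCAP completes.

#3 stroke at J3  (Se1 (Se) sets effort on bond)
#2 stroke at J2  (J3: bond 3 brought effort, rest push out)
#6 stroke at R2  (0-jn J3 has e-setter on 3)
#1 stroke at TF1  (J2 effort already set via bond 2)
#0 stroke at J1  (TF1 one-in-one-out from 1)
#5 stroke at I1  (I1: I, integral causality)
#4 stroke at J1  (J1 flow already set via bond 5)

1  (I1 all integral)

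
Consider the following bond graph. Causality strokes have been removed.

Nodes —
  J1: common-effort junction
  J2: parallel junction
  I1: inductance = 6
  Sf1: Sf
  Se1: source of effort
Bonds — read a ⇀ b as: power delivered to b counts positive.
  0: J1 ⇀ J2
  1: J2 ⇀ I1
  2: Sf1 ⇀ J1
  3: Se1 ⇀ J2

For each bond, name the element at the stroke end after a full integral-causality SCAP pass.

#0 →J1
#1 →I1
#2 →Sf1
#3 →J2

β2 stroke at Sf1  (source Sf1 imposes f)
β3 stroke at J2  (Se1: effort source, stroke at far end)
β0 stroke at J1  (J1 needs exactly one e-in)
β1 stroke at I1  (common-e at J2 fixed by 3)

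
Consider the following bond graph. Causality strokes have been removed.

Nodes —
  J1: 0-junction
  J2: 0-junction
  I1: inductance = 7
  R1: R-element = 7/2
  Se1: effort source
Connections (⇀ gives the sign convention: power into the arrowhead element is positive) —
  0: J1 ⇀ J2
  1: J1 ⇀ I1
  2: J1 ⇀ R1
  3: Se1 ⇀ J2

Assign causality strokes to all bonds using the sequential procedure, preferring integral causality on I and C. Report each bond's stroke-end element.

bond 3 →J2  (Se1 (Se) sets effort on bond)
bond 0 →J1  (common-e at J2 fixed by 3)
bond 1 →I1  (common-e at J1 fixed by 0)
bond 2 →R1  (J1 effort already set via bond 0)

β0 →J1
β1 →I1
β2 →R1
β3 →J2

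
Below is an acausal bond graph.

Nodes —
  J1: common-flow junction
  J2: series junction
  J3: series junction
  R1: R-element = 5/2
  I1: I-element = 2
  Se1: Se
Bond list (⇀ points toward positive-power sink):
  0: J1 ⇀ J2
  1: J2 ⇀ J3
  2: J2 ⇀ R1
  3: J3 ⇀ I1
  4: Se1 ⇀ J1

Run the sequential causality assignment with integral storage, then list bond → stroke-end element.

#4 →J1  (Se1 (Se) sets effort on bond)
#0 →J2  (J1: last free bond brings flow in)
#3 →I1  (I1: I, integral causality)
#1 →J3  (J3: bond 3 brought flow, rest push out)
#2 →J2  (common-f at J2 fixed by 1)

b0 stroke at J2
b1 stroke at J3
b2 stroke at J2
b3 stroke at I1
b4 stroke at J1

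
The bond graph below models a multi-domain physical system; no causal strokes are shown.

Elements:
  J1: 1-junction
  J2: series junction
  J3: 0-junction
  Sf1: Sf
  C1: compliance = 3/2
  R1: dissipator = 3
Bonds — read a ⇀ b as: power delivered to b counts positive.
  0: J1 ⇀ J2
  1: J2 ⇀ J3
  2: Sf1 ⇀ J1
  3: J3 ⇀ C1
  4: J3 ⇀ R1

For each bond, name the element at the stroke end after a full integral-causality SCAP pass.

#2 →Sf1  (source Sf1 imposes f)
#0 →J1  (J1: bond 2 brought flow, rest push out)
#1 →J2  (1-jn J2 has f-setter on 0)
#3 →J3  (C1: C, integral causality)
#4 →R1  (J3: bond 3 brought effort, rest push out)

bond 0 |J1
bond 1 |J2
bond 2 |Sf1
bond 3 |J3
bond 4 |R1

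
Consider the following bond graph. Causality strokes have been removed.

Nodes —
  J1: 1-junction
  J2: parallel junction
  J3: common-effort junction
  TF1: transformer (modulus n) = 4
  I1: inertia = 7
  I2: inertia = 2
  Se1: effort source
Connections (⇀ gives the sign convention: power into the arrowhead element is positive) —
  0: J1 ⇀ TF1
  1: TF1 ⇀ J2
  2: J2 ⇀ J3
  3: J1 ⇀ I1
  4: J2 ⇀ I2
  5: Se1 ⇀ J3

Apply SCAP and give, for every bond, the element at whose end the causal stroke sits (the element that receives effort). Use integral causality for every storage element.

#0 stroke at J1
#1 stroke at TF1
#2 stroke at J2
#3 stroke at I1
#4 stroke at I2
#5 stroke at J3

#5 stroke at J3  (Se1 fixes effort; stroke away)
#2 stroke at J2  (0-jn J3 has e-setter on 5)
#1 stroke at TF1  (0-jn J2 has e-setter on 2)
#4 stroke at I2  (0-jn J2 has e-setter on 2)
#0 stroke at J1  (through TF1, causality passes straight; one stroke at TF1)
#3 stroke at I1  (only one flow-in slot at J1)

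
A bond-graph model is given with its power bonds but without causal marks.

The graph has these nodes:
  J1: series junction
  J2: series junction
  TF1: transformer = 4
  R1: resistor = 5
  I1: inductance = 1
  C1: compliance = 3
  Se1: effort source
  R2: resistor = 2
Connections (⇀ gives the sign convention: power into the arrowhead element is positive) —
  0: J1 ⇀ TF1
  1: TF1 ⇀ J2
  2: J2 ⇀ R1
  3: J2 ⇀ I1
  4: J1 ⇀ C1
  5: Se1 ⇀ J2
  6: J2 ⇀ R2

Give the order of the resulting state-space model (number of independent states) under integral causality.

b5 →J2  (Se1 (Se) sets effort on bond)
b3 →I1  (I1 integral (f out))
b1 →J2  (1-jn J2 has f-setter on 3)
b2 →J2  (J2 flow already set via bond 3)
b6 →J2  (J2: bond 3 brought flow, rest push out)
b0 →TF1  (through TF1, causality passes straight; one stroke at TF1)
b4 →J1  (1-jn J1 has f-setter on 0)

2  (C1, I1 all integral)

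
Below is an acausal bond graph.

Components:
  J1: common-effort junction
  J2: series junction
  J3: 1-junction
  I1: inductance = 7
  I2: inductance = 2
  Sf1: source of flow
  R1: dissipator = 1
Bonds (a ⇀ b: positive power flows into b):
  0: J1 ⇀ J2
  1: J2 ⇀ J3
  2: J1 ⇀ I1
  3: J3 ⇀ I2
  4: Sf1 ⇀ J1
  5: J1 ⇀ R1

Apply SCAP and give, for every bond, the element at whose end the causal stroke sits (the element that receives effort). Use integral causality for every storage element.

β4 stroke at Sf1  (source Sf1 imposes f)
β2 stroke at I1  (I1: I, integral causality)
β3 stroke at I2  (I2 outputs flow p/I2)
β1 stroke at J3  (J3: bond 3 brought flow, rest push out)
β0 stroke at J2  (common-f at J2 fixed by 1)
β5 stroke at J1  (closing 0-jn rule on J1)

β0 →J2
β1 →J3
β2 →I1
β3 →I2
β4 →Sf1
β5 →J1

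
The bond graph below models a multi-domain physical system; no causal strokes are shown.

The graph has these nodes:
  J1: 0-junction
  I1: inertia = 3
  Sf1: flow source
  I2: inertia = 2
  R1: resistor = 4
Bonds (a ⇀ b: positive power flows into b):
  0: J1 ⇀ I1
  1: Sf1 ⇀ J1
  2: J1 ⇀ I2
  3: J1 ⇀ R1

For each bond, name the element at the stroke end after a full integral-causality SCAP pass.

β1 stroke at Sf1  (Sf1 fixes flow; stroke at Sf1)
β0 stroke at I1  (I1 outputs flow p/I1)
β2 stroke at I2  (prefer integral on I2)
β3 stroke at J1  (J1 needs exactly one e-in)

β0 |I1
β1 |Sf1
β2 |I2
β3 |J1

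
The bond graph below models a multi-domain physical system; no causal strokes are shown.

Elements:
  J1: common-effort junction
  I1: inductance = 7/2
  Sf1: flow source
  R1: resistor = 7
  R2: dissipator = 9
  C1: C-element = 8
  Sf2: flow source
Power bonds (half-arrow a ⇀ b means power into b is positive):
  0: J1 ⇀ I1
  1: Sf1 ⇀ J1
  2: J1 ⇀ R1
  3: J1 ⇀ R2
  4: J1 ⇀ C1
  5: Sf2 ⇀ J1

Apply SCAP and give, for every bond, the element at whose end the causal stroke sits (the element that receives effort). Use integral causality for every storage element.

β0 stroke→I1
β1 stroke→Sf1
β2 stroke→R1
β3 stroke→R2
β4 stroke→J1
β5 stroke→Sf2

bond 1 →Sf1  (Sf1: flow source, stroke at near end)
bond 5 →Sf2  (source Sf2 imposes f)
bond 0 →I1  (I1: I, integral causality)
bond 4 →J1  (C1 outputs effort q/C1)
bond 2 →R1  (0-jn J1 has e-setter on 4)
bond 3 →R2  (common-e at J1 fixed by 4)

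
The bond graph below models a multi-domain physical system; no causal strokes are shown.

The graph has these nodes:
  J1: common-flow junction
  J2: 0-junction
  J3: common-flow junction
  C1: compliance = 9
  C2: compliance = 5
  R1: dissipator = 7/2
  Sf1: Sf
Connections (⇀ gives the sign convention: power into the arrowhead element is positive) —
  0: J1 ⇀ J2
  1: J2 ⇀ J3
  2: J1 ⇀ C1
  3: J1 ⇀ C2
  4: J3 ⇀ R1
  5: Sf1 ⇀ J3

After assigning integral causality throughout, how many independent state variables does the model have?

bond 5 →Sf1  (Sf1: flow source, stroke at near end)
bond 1 →J3  (J3: bond 5 brought flow, rest push out)
bond 4 →J3  (common-f at J3 fixed by 5)
bond 0 →J2  (J2: last free bond brings effort in)
bond 2 →J1  (J1: bond 0 brought flow, rest push out)
bond 3 →J1  (common-f at J1 fixed by 0)

2  (C1, C2 all integral)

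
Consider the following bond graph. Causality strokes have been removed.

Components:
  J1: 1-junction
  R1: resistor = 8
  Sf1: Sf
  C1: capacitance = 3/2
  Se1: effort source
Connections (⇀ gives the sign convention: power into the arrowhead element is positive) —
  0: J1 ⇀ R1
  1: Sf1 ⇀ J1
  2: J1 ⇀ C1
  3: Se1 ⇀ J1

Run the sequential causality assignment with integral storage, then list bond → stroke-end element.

bond 1 →Sf1  (Sf1 fixes flow; stroke at Sf1)
bond 3 →J1  (Se1: effort source, stroke at far end)
bond 0 →J1  (common-f at J1 fixed by 1)
bond 2 →J1  (J1 flow already set via bond 1)

β0 stroke→J1
β1 stroke→Sf1
β2 stroke→J1
β3 stroke→J1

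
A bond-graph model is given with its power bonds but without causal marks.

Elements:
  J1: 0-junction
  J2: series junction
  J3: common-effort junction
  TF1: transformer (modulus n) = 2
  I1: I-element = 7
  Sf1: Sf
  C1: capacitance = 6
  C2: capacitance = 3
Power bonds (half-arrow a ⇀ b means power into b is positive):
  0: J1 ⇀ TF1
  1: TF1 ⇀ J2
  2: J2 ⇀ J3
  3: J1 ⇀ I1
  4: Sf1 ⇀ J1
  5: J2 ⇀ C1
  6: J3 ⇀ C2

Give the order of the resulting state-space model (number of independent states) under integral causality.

β4 →Sf1  (Sf1 (Sf) sets flow on bond)
β3 →I1  (I1: I, integral causality)
β0 →J1  (J1: last free bond brings effort in)
β1 →TF1  (through TF1, causality passes straight; one stroke at TF1)
β2 →J2  (common-f at J2 fixed by 1)
β5 →J2  (J2: bond 1 brought flow, rest push out)
β6 →J3  (J3 needs exactly one e-in)

3  (C1, C2, I1 all integral)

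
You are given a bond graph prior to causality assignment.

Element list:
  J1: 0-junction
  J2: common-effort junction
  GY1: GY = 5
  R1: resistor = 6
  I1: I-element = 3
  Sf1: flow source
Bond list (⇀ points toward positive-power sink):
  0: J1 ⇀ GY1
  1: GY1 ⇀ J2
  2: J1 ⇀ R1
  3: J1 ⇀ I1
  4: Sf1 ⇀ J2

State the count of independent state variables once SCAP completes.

bond 4 stroke→Sf1  (Sf1 fixes flow; stroke at Sf1)
bond 1 stroke→J2  (J2: last free bond brings effort in)
bond 0 stroke→J1  (GY1 both-in/both-out from 1)
bond 2 stroke→R1  (J1: bond 0 brought effort, rest push out)
bond 3 stroke→I1  (common-e at J1 fixed by 0)

1  (I1 all integral)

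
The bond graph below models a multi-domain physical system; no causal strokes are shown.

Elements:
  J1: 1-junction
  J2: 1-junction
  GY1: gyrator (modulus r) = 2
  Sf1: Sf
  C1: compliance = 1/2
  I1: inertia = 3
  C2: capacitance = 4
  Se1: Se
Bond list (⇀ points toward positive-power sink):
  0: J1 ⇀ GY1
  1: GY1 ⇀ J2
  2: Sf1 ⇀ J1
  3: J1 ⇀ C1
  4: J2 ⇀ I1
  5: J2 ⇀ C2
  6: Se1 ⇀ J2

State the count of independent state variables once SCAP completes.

b2 stroke→Sf1  (source Sf1 imposes f)
b6 stroke→J2  (Se1 (Se) sets effort on bond)
b0 stroke→J1  (common-f at J1 fixed by 2)
b3 stroke→J1  (1-jn J1 has f-setter on 2)
b1 stroke→J2  (through GY1, causality inverts; strokes same side of GY1)
b4 stroke→I1  (I1 integral (f out))
b5 stroke→J2  (J2 flow already set via bond 4)

3  (C1, C2, I1 all integral)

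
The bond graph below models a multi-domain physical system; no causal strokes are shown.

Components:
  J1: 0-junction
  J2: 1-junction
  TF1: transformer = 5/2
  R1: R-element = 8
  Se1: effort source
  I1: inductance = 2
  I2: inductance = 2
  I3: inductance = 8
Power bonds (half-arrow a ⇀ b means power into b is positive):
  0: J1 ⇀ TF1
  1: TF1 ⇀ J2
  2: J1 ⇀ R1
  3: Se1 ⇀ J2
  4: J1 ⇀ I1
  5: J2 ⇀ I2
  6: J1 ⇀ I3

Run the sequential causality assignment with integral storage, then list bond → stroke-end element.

β0 stroke→TF1
β1 stroke→J2
β2 stroke→J1
β3 stroke→J2
β4 stroke→I1
β5 stroke→I2
β6 stroke→I3

bond 3 |J2  (Se1 (Se) sets effort on bond)
bond 4 |I1  (I1 outputs flow p/I1)
bond 5 |I2  (prefer integral on I2)
bond 1 |J2  (1-jn J2 has f-setter on 5)
bond 0 |TF1  (through TF1, causality passes straight; one stroke at TF1)
bond 6 |I3  (I3 integral (f out))
bond 2 |J1  (J1 needs exactly one e-in)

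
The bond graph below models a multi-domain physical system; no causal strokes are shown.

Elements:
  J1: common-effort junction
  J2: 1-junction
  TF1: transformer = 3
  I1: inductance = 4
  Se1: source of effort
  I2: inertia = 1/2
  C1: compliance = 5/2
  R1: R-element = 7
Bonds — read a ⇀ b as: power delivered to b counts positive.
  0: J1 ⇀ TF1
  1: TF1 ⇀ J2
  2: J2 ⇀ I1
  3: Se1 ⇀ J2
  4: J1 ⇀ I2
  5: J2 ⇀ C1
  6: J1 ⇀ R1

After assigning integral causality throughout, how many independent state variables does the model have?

bond 3 stroke→J2  (Se1 (Se) sets effort on bond)
bond 2 stroke→I1  (I1: I, integral causality)
bond 1 stroke→J2  (J2 flow already set via bond 2)
bond 5 stroke→J2  (common-f at J2 fixed by 2)
bond 0 stroke→TF1  (through TF1, causality passes straight; one stroke at TF1)
bond 4 stroke→I2  (I2 outputs flow p/I2)
bond 6 stroke→J1  (closing 0-jn rule on J1)

3  (C1, I1, I2 all integral)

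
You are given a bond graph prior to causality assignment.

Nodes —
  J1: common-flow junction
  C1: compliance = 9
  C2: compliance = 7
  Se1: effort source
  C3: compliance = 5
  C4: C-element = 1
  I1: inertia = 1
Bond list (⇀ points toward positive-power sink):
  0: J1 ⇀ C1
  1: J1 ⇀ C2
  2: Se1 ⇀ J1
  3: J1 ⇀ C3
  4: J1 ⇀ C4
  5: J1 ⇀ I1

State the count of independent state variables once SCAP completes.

5  (C1, C2, C3, C4, I1 all integral)

b2 stroke→J1  (Se1 (Se) sets effort on bond)
b0 stroke→J1  (C1 integral (e out))
b1 stroke→J1  (C2 integral (e out))
b3 stroke→J1  (C3: C, integral causality)
b4 stroke→J1  (C4 outputs effort q/C4)
b5 stroke→I1  (only one flow-in slot at J1)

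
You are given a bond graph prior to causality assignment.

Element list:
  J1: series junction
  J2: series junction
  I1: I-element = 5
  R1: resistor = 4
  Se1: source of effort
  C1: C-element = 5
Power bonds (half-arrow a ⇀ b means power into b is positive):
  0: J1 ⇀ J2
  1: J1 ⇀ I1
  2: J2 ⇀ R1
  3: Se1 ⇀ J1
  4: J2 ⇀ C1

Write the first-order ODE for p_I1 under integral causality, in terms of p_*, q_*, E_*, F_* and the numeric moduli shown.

dp_I1/dt = E_Se1 - 4*p_I1/5 - q_C1/5

#3 |J1  (Se1: effort source, stroke at far end)
#1 |I1  (prefer integral on I1)
#0 |J1  (J1 flow already set via bond 1)
#2 |J2  (J2 flow already set via bond 0)
#4 |J2  (common-f at J2 fixed by 0)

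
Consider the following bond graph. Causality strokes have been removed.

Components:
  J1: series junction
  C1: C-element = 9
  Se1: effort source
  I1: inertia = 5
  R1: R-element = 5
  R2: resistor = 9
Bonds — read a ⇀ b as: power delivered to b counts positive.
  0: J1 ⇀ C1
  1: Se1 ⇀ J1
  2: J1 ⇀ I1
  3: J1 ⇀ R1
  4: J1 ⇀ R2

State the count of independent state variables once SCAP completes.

2  (C1, I1 all integral)

#1 stroke at J1  (source Se1 imposes e)
#0 stroke at J1  (C1 outputs effort q/C1)
#2 stroke at I1  (I1 outputs flow p/I1)
#3 stroke at J1  (common-f at J1 fixed by 2)
#4 stroke at J1  (J1: bond 2 brought flow, rest push out)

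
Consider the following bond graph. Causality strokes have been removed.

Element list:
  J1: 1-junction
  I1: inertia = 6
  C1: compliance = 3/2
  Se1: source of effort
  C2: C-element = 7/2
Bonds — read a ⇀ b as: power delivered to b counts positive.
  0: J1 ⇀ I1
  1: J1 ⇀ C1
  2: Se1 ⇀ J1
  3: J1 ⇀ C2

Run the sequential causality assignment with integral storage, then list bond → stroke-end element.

b0 stroke at I1
b1 stroke at J1
b2 stroke at J1
b3 stroke at J1

b2 stroke→J1  (Se1: effort source, stroke at far end)
b0 stroke→I1  (I1: I, integral causality)
b1 stroke→J1  (common-f at J1 fixed by 0)
b3 stroke→J1  (1-jn J1 has f-setter on 0)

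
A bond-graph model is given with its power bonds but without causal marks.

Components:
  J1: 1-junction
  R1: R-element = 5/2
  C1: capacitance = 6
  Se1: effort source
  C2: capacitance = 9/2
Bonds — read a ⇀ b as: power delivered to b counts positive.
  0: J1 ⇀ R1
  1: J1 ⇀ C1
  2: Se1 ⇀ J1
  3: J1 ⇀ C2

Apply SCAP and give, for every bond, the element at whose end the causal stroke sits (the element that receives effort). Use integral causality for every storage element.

β2 stroke→J1  (Se1 (Se) sets effort on bond)
β1 stroke→J1  (C1 integral (e out))
β3 stroke→J1  (C2: C, integral causality)
β0 stroke→R1  (J1 needs exactly one f-in)

bond 0 stroke→R1
bond 1 stroke→J1
bond 2 stroke→J1
bond 3 stroke→J1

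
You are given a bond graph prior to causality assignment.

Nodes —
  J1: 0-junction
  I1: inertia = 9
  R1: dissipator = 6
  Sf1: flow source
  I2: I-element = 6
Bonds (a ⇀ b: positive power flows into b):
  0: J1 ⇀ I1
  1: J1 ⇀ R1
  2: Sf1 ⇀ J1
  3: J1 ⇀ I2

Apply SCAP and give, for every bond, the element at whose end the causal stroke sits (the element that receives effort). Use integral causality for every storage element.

#2 stroke→Sf1  (source Sf1 imposes f)
#0 stroke→I1  (I1 outputs flow p/I1)
#3 stroke→I2  (I2 integral (f out))
#1 stroke→J1  (only one effort-in slot at J1)

β0 stroke→I1
β1 stroke→J1
β2 stroke→Sf1
β3 stroke→I2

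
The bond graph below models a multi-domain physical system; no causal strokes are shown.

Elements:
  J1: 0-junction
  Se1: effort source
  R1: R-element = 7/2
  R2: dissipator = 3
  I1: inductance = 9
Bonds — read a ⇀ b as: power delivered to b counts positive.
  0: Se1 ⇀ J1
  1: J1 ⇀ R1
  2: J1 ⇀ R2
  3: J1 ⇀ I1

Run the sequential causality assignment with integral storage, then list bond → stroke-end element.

bond 0 |J1  (Se1 fixes effort; stroke away)
bond 1 |R1  (J1: bond 0 brought effort, rest push out)
bond 2 |R2  (J1 effort already set via bond 0)
bond 3 |I1  (0-jn J1 has e-setter on 0)

β0 →J1
β1 →R1
β2 →R2
β3 →I1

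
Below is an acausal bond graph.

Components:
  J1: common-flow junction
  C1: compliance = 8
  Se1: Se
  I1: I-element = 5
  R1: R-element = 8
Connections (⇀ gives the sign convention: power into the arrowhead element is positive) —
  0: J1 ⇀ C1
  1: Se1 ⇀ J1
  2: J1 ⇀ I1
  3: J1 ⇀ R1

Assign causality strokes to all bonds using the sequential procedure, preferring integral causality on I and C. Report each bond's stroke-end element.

b0 →J1
b1 →J1
b2 →I1
b3 →J1

bond 1 |J1  (Se1 (Se) sets effort on bond)
bond 0 |J1  (C1 outputs effort q/C1)
bond 2 |I1  (prefer integral on I1)
bond 3 |J1  (J1 flow already set via bond 2)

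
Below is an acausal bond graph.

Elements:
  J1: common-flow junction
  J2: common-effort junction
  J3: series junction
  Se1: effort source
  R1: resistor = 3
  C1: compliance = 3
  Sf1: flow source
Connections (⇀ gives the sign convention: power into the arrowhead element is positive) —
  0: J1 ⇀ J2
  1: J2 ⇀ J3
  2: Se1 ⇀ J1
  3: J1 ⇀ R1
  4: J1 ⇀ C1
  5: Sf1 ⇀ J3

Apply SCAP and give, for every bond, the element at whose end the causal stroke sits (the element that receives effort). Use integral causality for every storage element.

bond 2 →J1  (Se1: effort source, stroke at far end)
bond 5 →Sf1  (Sf1: flow source, stroke at near end)
bond 1 →J3  (J3 flow already set via bond 5)
bond 0 →J2  (only one effort-in slot at J2)
bond 3 →J1  (common-f at J1 fixed by 0)
bond 4 →J1  (J1 flow already set via bond 0)

#0 stroke at J2
#1 stroke at J3
#2 stroke at J1
#3 stroke at J1
#4 stroke at J1
#5 stroke at Sf1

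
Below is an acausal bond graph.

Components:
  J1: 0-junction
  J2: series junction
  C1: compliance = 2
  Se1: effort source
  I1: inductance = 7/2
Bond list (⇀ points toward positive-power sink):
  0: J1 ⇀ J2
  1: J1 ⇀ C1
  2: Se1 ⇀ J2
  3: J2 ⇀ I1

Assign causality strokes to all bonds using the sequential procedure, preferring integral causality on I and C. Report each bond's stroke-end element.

b2 →J2  (Se1 (Se) sets effort on bond)
b1 →J1  (C1 outputs effort q/C1)
b0 →J2  (J1: bond 1 brought effort, rest push out)
b3 →I1  (J2: last free bond brings flow in)

#0 stroke at J2
#1 stroke at J1
#2 stroke at J2
#3 stroke at I1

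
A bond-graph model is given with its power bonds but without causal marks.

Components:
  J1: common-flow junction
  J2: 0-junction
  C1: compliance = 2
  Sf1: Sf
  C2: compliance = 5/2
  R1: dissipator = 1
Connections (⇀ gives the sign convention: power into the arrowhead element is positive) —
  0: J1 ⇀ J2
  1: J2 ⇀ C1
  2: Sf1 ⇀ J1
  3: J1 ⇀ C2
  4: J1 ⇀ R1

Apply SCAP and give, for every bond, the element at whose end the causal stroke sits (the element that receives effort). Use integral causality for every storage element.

b2 →Sf1  (Sf1: flow source, stroke at near end)
b0 →J1  (J1 flow already set via bond 2)
b3 →J1  (J1: bond 2 brought flow, rest push out)
b4 →J1  (common-f at J1 fixed by 2)
b1 →J2  (J2 needs exactly one e-in)

β0 |J1
β1 |J2
β2 |Sf1
β3 |J1
β4 |J1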